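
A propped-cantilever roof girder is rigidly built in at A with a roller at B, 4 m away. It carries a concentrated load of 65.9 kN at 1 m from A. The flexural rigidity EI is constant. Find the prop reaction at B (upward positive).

Choose R_B as the redundant. The primary structure is the cantilever fixed at A.
Free-end deflection of the primary structure under the applied loading (downward +):
  point load 65.9 at a = 1: Pa²(3L − a)/(6EI) = 120.8/EI
Flexibility coefficient — unit upward force at B: δ_{BB} = L³/(3EI) = 21.33/EI.
Compatibility at B: δ_0 − R_B·δ_{BB} = 0, so R_B = 120.8/21.33 = 5.663 kN.

R_B = 5.663 kN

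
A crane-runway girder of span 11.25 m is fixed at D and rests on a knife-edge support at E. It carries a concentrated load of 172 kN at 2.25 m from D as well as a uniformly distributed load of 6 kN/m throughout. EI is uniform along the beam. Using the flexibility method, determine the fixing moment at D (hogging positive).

M_D = 373.6 kN·m

Take the reaction at E as the redundant and release it; the primary structure is a cantilever fixed at D.
Primary-structure tip deflection at E by superposition:
  point load 172 at a = 2.25: Pa²(3L − a)/(6EI) = 4571/EI
  UDL 6: wL⁴/(8EI) = 12014/EI
  δ_0 = 16585/EI
Flexibility coefficient — unit upward force at E: δ_{EE} = L³/(3EI) = 474.6/EI.
Compatibility at E: δ_0 − R_E·δ_{EE} = 0, so R_E = 16585/474.6 = 34.94 kN.
Moment equilibrium about D: M_D = Σ(load moments about D) − R_E·L = 766.7 − 34.94×11.25 = 373.6 kN·m.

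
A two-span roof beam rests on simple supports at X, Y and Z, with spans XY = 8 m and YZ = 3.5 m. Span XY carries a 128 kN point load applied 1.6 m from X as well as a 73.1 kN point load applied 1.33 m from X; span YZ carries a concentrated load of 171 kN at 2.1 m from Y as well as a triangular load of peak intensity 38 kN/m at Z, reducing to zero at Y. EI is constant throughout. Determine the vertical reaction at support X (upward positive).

R_X = 145.8 kN

Insert a hinge at Y; M_Y is the redundant, and each span becomes simply supported.
Discontinuity in slope at Y on the released structure — sum the simple-span end rotations:
  span XY: point load 128 at a = 1.6: Pab(L + a)/(6LEI) = 262.1/EI
  span XY: point load 73.1 at a = 1.33: Pab(L + a)/(6LEI) = 126/EI
  span YZ: point load 171 at a = 2.1: Pab(L + b)/(6LEI) = 117.3/EI
  span YZ: triangular load, peak 38: 7w₀L³/(360EI) = 31.68/EI
  relative rotation θ_0 = (388.2 + 149)/EI = 537.2/EI
A unit hogging moment at Y produces rotation L₁/(3EI) + L₂/(3EI) = 3.833/EI.
Compatibility: M_Y·(L₁+L₂)/(3EI) = θ_0, giving M_Y = 140.1 kN·m (hogging).
Span XY, ΣM about X with M_Y applied at Y: R_Y^{XY}·8 = 302 + 140.1, so R_Y^{XY} = 55.27 kN and R_X = 201.1 − 55.27 = 145.8 kN.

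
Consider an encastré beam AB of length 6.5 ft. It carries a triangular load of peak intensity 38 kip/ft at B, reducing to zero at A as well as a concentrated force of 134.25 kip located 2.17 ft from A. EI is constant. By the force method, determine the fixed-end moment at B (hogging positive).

Take the two fixed-end moments M_A, M_B as redundants; the released structure is the simple span AB.
On the primary (simply-supported) span, the end slopes from the loading are:
  at A: triangular load, peak 38: 7w₀L³/(360EI) = 202.9/EI
  at B: triangular load, peak 38: w₀L³/(45EI) = 231.9/EI
  at A: point load 134.25 at a = 2.17: Pab(L + b)/(6LEI) = 350.3/EI
  at B: point load 134.25 at a = 2.17: Pab(L + a)/(6LEI) = 280.4/EI
  θ_A0 = 553.2/EI,  θ_B0 = 512.3/EI
Flexibility coefficients: a unit moment at one end gives L/(3EI) there and L/(6EI) at the far end, so f₁₁ = f₂₂ = 2.167/EI and f₁₂ = f₂₁ = 1.083/EI.
Compatibility — zero rotation at each built-in end:
  2.167 M_A + 1.083 M_B = 553.2
  1.083 M_A + 2.167 M_B = 512.3
Solving the pair gives M_A = 182.8 kip·ft and M_B = 145.1 kip·ft (hogging).

M_B = 145.1 kip·ft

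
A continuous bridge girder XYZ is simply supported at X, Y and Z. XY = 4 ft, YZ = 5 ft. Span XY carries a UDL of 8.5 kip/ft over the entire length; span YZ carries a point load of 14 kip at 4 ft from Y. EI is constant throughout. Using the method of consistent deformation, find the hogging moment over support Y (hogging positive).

Insert a hinge at Y; M_Y is the redundant, and each span becomes simply supported.
Discontinuity in slope at Y on the released structure — sum the simple-span end rotations:
  span XY: UDL 8.5: wL³/(24EI) = 22.67/EI
  span YZ: point load 14 at a = 4: Pab(L + b)/(6LEI) = 11.2/EI
  relative rotation θ_0 = (22.67 + 11.2)/EI = 33.87/EI
A unit hogging moment at Y produces rotation L₁/(3EI) + L₂/(3EI) = 3/EI.
Slope continuity at Y: θ_0 = M_Y·3/EI, so M_Y = 33.87/3 = 11.29 kip·ft (hogging).

M_Y = 11.29 kip·ft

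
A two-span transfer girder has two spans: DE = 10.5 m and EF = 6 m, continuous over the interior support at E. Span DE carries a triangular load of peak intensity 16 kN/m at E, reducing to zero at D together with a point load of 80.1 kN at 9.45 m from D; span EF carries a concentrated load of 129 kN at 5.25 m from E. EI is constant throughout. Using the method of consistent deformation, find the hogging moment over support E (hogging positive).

M_E = 137.9 kN·m

Take M_E as the redundant. Released structure: two simple spans DE and EF with a hinge at E.
Rotations at E on the released spans (each span's end-slope, ×1/EI):
  span DE: triangular load, peak 16: w₀L³/(45EI) = 411.6/EI
  span DE: point load 80.1 at a = 9.45: Pab(L + a)/(6LEI) = 251.7/EI
  span EF: point load 129 at a = 5.25: Pab(L + b)/(6LEI) = 95.24/EI
  relative rotation θ_0 = (663.3 + 95.24)/EI = 758.5/EI
A unit hogging moment at E produces rotation L₁/(3EI) + L₂/(3EI) = 5.5/EI.
Slope continuity at E: θ_0 = M_E·5.5/EI, so M_E = 758.5/5.5 = 137.9 kN·m (hogging).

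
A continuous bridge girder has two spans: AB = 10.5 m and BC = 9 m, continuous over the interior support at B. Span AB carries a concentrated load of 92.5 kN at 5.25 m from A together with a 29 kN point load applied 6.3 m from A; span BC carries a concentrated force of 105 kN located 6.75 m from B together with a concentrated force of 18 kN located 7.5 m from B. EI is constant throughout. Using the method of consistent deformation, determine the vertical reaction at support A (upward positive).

Release continuity at B by inserting a hinge; the redundant is the internal moment M_B. The primary structure is two simply-supported spans AB and BC.
End slopes at the hinge B, treating each span as simply supported:
  span AB: point load 92.5 at a = 5.25: Pab(L + a)/(6LEI) = 637.4/EI
  span AB: point load 29 at a = 6.3: Pab(L + a)/(6LEI) = 204.6/EI
  span BC: point load 105 at a = 6.75: Pab(L + b)/(6LEI) = 332.2/EI
  span BC: point load 18 at a = 7.5: Pab(L + b)/(6LEI) = 39.38/EI
  relative rotation θ_0 = (842 + 371.6)/EI = 1214/EI
A unit hogging moment at B produces rotation L₁/(3EI) + L₂/(3EI) = 6.5/EI.
Compatibility: M_B·(L₁+L₂)/(3EI) = θ_0, giving M_B = 186.7 kN·m (hogging).
Span AB, ΣM about A with M_B applied at B: R_B^{AB}·10.5 = 668.3 + 186.7, so R_B^{AB} = 81.43 kN and R_A = 121.5 − 81.43 = 40.07 kN.

R_A = 40.07 kN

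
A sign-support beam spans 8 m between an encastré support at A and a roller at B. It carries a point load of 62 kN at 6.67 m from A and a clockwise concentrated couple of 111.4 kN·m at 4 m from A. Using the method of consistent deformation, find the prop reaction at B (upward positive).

Choose R_B as the redundant. The primary structure is the cantilever fixed at A.
Primary-structure tip deflection at B by superposition:
  point load 62 at a = 6.67: Pa²(3L − a)/(6EI) = 7967/EI
  clockwise couple 111.4 at a = 4: M₀a(2L − a)/(2EI) = 2674/EI
  δ_0 = 10641/EI
Tip deflection under a unit load at B: L³/(3EI) = 170.7/EI.
Compatibility at B: δ_0 − R_B·δ_{BB} = 0, so R_B = 10641/170.7 = 62.35 kN.

R_B = 62.35 kN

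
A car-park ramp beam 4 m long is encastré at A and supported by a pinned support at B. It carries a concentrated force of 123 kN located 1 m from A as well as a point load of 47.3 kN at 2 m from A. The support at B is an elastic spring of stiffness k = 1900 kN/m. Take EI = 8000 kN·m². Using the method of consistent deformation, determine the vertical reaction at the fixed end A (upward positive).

R_A = 149.1 kN

Take the reaction at B as the redundant and release it; the primary structure is a cantilever fixed at A.
Free-end deflection of the primary structure under the applied loading (downward +):
  point load 123 at a = 1: Pa²(3L − a)/(6EI) = 225.5/EI
  point load 47.3 at a = 2: Pa²(3L − a)/(6EI) = 315.3/EI
  δ_0 = 540.8/EI
Flexibility coefficient — unit upward force at B: δ_{BB} = L³/(3EI) = 21.33/EI.
With EI = 8000 kN·m²: δ_0 = 0.067604 m and δ_{BB} = 0.002667 m/kN.
Compatibility — the spring shortens by R_B/k under the reaction it provides: δ_0 − R_B·δ_{BB} = R_B/k. With 1/k = 0.000526 m/kN, R_B = δ_0 / (δ_{BB} + 1/k) = 0.067604 / (0.002667 + 0.000526) = 21.17 kN.
Vertical equilibrium: R_A = ΣP − R_B = 170.3 − 21.17 = 149.1 kN.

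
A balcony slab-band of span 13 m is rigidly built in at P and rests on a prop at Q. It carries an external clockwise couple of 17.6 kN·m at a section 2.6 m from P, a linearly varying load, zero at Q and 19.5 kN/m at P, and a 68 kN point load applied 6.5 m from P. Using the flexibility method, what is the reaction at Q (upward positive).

Release the roller at Q. Primary structure: cantilever fixed at P.
Deflection at Q on the released cantilever, summing each load's contribution:
  clockwise couple 17.6 at a = 2.6: M₀a(2L − a)/(2EI) = 535.4/EI
  triangular load, peak 19.5 at the fixed end: w₀L⁴/(30EI) = 18565/EI
  point load 68 at a = 6.5: Pa²(3L − a)/(6EI) = 15562/EI
  δ_0 = 34662/EI
Tip deflection under a unit load at Q: L³/(3EI) = 732.3/EI.
The prop prevents deflection at Q: R_Q = δ_0/δ_{QQ} = 34662/732.3 = 47.33 kN.

R_Q = 47.33 kN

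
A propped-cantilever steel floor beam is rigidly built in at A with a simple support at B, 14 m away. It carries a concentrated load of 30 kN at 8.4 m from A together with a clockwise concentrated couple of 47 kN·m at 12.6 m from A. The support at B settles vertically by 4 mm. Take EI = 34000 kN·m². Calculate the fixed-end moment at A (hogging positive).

Take the reaction at B as the redundant and release it; the primary structure is a cantilever fixed at A.
Downward deflection at the released point B due to the loads:
  point load 30 at a = 8.4: Pa²(3L − a)/(6EI) = 11854/EI
  clockwise couple 47 at a = 12.6: M₀a(2L − a)/(2EI) = 4560/EI
  δ_0 = 16414/EI
Flexibility coefficient — unit upward force at B: δ_{BB} = L³/(3EI) = 914.7/EI.
With EI = 34000 kN·m²: δ_0 = 0.48277 m and δ_{BB} = 0.026902 m/kN.
Compatibility — the beam at B must follow the support down by 0.004 m: δ_0 − R_B·δ_{BB} = 0.004, so R_B = (0.48277 − 0.004)/0.026902 = 17.8 kN.
Moment equilibrium about A: M_A = Σ(load moments about A) − R_B·L = 299 − 17.8×14 = 49.85 kN·m.

M_A = 49.85 kN·m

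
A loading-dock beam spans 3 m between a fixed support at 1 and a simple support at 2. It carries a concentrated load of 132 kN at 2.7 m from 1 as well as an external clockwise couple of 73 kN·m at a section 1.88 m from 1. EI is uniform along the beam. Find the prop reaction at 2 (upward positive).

Release the roller at 2. Primary structure: cantilever fixed at 1.
Primary-structure tip deflection at 2 by superposition:
  point load 132 at a = 2.7: Pa²(3L − a)/(6EI) = 1010/EI
  clockwise couple 73 at a = 1.88: M₀a(2L − a)/(2EI) = 282.7/EI
  δ_0 = 1293/EI
Tip deflection under a unit load at 2: L³/(3EI) = 9/EI.
Compatibility at 2: δ_0 − R_2·δ_{22} = 0, so R_2 = 1293/9 = 143.7 kN.

R_2 = 143.7 kN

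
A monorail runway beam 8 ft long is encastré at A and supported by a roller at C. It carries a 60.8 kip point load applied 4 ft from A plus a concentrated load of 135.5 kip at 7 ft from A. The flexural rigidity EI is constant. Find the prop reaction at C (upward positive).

R_C = 129.2 kip

Take the reaction at C as the redundant and release it; the primary structure is a cantilever fixed at A.
Deflection at C on the released cantilever, summing each load's contribution:
  point load 60.8 at a = 4: Pa²(3L − a)/(6EI) = 3243/EI
  point load 135.5 at a = 7: Pa²(3L − a)/(6EI) = 18812/EI
  δ_0 = 22055/EI
Tip deflection under a unit load at C: L³/(3EI) = 170.7/EI.
Compatibility at C: δ_0 − R_C·δ_{CC} = 0, so R_C = 22055/170.7 = 129.2 kip.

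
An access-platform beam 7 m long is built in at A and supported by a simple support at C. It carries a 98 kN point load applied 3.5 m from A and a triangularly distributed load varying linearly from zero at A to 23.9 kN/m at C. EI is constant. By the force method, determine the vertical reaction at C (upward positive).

R_C = 76.63 kN

Remove the prop at C; the released (primary) structure is a cantilever built in at A.
Deflection at C on the released cantilever, summing each load's contribution:
  point load 98 at a = 3.5: Pa²(3L − a)/(6EI) = 3501/EI
  triangular load, peak 23.9 at the free end: 11w₀L⁴/(120EI) = 5260/EI
  δ_0 = 8762/EI
Tip deflection under a unit load at C: L³/(3EI) = 114.3/EI.
Compatibility at C: δ_0 − R_C·δ_{CC} = 0, so R_C = 8762/114.3 = 76.63 kN.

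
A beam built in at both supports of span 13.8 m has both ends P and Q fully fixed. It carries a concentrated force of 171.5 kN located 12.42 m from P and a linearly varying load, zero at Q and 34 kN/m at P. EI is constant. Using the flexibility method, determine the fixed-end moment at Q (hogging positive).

Take the two fixed-end moments M_P, M_Q as redundants; the released structure is the simple span PQ.
Simple-span end rotations at P and Q under the given loads:
  at P: point load 171.5 at a = 12.42: Pab(L + b)/(6LEI) = 538.9/EI
  at Q: point load 171.5 at a = 12.42: Pab(L + a)/(6LEI) = 930.8/EI
  at P: triangular load, peak 34: w₀L³/(45EI) = 1986/EI
  at Q: triangular load, peak 34: 7w₀L³/(360EI) = 1737/EI
  θ_P0 = 2525/EI,  θ_Q0 = 2668/EI
Flexibility coefficients: a unit moment at one end gives L/(3EI) there and L/(6EI) at the far end, so f₁₁ = f₂₂ = 4.6/EI and f₁₂ = f₂₁ = 2.3/EI.
Compatibility — zero rotation at each built-in end:
  4.6 M_P + 2.3 M_Q = 2525
  2.3 M_P + 4.6 M_Q = 2668
Solving the pair gives M_P = 345 kN·m and M_Q = 407.5 kN·m (hogging).

M_Q = 407.5 kN·m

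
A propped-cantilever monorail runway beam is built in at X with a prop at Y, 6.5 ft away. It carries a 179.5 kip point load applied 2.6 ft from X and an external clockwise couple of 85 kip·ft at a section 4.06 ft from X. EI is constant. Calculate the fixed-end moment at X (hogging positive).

M_X = 199.5 kip·ft

Release the roller at Y. Primary structure: cantilever fixed at X.
Primary-structure tip deflection at Y by superposition:
  point load 179.5 at a = 2.6: Pa²(3L − a)/(6EI) = 3418/EI
  clockwise couple 85 at a = 4.06: M₀a(2L − a)/(2EI) = 1543/EI
  δ_0 = 4960/EI
Tip deflection under a unit load at Y: L³/(3EI) = 91.54/EI.
Compatibility at Y: δ_0 − R_Y·δ_{YY} = 0, so R_Y = 4960/91.54 = 54.19 kip.
Moment equilibrium about X: M_X = Σ(load moments about X) − R_Y·L = 551.7 − 54.19×6.5 = 199.5 kip·ft.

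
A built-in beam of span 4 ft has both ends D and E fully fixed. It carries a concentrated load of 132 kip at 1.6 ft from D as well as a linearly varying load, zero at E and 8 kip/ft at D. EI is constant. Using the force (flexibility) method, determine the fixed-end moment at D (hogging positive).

M_D = 82.43 kip·ft

Take the two fixed-end moments M_D, M_E as redundants; the released structure is the simple span DE.
End rotations of the released simple span under the applied load (×1/EI):
  at D: point load 132 at a = 1.6: Pab(L + b)/(6LEI) = 135.2/EI
  at E: point load 132 at a = 1.6: Pab(L + a)/(6LEI) = 118.3/EI
  at D: triangular load, peak 8: w₀L³/(45EI) = 11.38/EI
  at E: triangular load, peak 8: 7w₀L³/(360EI) = 9.956/EI
  θ_D0 = 146.5/EI,  θ_E0 = 128.2/EI
Flexibility coefficients: a unit moment at one end gives L/(3EI) there and L/(6EI) at the far end, so f₁₁ = f₂₂ = 1.333/EI and f₁₂ = f₂₁ = 0.6667/EI.
Compatibility — zero rotation at each built-in end:
  1.333 M_D + 0.6667 M_E = 146.5
  0.6667 M_D + 1.333 M_E = 128.2
Solving the pair gives M_D = 82.43 kip·ft and M_E = 54.95 kip·ft (hogging).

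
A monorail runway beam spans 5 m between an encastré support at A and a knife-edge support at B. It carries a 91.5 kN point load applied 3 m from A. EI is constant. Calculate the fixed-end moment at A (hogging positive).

M_A = 76.86 kN·m

Release the roller at B. Primary structure: cantilever fixed at A.
Downward deflection at the released point B due to the loads:
  point load 91.5 at a = 3: Pa²(3L − a)/(6EI) = 1647/EI
Flexibility coefficient — unit upward force at B: δ_{BB} = L³/(3EI) = 41.67/EI.
Compatibility at B: δ_0 − R_B·δ_{BB} = 0, so R_B = 1647/41.67 = 39.53 kN.
Moment equilibrium about A: M_A = Σ(load moments about A) − R_B·L = 274.5 − 39.53×5 = 76.86 kN·m.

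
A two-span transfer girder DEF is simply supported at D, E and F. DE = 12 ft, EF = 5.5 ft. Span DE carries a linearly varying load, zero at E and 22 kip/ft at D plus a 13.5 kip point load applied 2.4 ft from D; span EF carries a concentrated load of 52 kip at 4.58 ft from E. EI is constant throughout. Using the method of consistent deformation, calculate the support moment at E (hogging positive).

M_E = 144.7 kip·ft

Release continuity at E by inserting a hinge; the redundant is the internal moment M_E. The primary structure is two simply-supported spans DE and EF.
Discontinuity in slope at E on the released structure — sum the simple-span end rotations:
  span DE: triangular load, peak 22: 7w₀L³/(360EI) = 739.2/EI
  span DE: point load 13.5 at a = 2.4: Pab(L + a)/(6LEI) = 62.21/EI
  span EF: point load 52 at a = 4.58: Pab(L + b)/(6LEI) = 42.63/EI
  relative rotation θ_0 = (801.4 + 42.63)/EI = 844/EI
A unit hogging moment at E produces rotation L₁/(3EI) + L₂/(3EI) = 5.833/EI.
Slope continuity at E: θ_0 = M_E·5.833/EI, so M_E = 844/5.833 = 144.7 kip·ft (hogging).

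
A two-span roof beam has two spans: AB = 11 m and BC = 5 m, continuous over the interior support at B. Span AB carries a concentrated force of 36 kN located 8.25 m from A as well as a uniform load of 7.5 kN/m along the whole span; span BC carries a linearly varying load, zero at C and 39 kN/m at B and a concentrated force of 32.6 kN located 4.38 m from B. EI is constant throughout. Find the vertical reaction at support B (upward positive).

R_B = 179.8 kN

Release continuity at B by inserting a hinge; the redundant is the internal moment M_B. The primary structure is two simply-supported spans AB and BC.
Discontinuity in slope at B on the released structure — sum the simple-span end rotations:
  span AB: point load 36 at a = 8.25: Pab(L + a)/(6LEI) = 238.2/EI
  span AB: UDL 7.5: wL³/(24EI) = 415.9/EI
  span BC: triangular load, peak 39: w₀L³/(45EI) = 108.3/EI
  span BC: point load 32.6 at a = 4.38: Pab(L + b)/(6LEI) = 16.58/EI
  relative rotation θ_0 = (654.2 + 124.9)/EI = 779.1/EI
A unit hogging moment at B produces rotation L₁/(3EI) + L₂/(3EI) = 5.333/EI.
Compatibility: M_B·(L₁+L₂)/(3EI) = θ_0, giving M_B = 146.1 kN·m (hogging).
Span AB, ΣM about A with M_B applied at B: R_B^{AB}·11 = 750.8 + 146.1, so R_B^{AB} = 81.53 kN and R_A = 118.5 − 81.53 = 36.97 kN.
Span BC, ΣM about C: R_B^{BC}·5 = 345.2 + 146.1, so R_B^{BC} = 98.26 kN and R_C = 130.1 − 98.26 = 31.84 kN.
R_B = 81.53 + 98.26 = 179.8 kN.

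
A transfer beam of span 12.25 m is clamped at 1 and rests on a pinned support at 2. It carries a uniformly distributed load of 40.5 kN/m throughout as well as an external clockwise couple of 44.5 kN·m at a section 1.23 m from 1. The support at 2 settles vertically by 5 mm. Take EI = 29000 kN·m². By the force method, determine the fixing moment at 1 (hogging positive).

Choose R_2 as the redundant. The primary structure is the cantilever fixed at 1.
Free-end deflection of the primary structure under the applied loading (downward +):
  UDL 40.5: wL⁴/(8EI) = 114001/EI
  clockwise couple 44.5 at a = 1.23: M₀a(2L − a)/(2EI) = 636.8/EI
  δ_0 = 114638/EI
Flexibility coefficient — unit upward force at 2: δ_{22} = L³/(3EI) = 612.8/EI.
With EI = 29000 kN·m²: δ_0 = 3.953 m and δ_{22} = 0.021129 m/kN.
Compatibility — the beam at 2 must follow the support down by 0.005 m: δ_0 − R_2·δ_{22} = 0.005, so R_2 = (3.953 − 0.005)/0.021129 = 186.8 kN.
Moment equilibrium about 1: M_1 = Σ(load moments about 1) − R_2·L = 3083 − 186.8×12.25 = 794.4 kN·m.

M_1 = 794.4 kN·m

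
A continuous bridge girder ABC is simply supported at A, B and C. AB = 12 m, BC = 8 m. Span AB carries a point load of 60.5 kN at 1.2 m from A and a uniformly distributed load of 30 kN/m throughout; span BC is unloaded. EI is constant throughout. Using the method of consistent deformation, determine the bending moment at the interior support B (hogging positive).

Insert a hinge at B; M_B is the redundant, and each span becomes simply supported.
Discontinuity in slope at B on the released structure — sum the simple-span end rotations:
  span AB: point load 60.5 at a = 1.2: Pab(L + a)/(6LEI) = 143.7/EI
  span AB: UDL 30: wL³/(24EI) = 2160/EI
  relative rotation θ_0 = (2304 + 0)/EI = 2304/EI
A unit hogging moment at B produces rotation L₁/(3EI) + L₂/(3EI) = 6.667/EI.
Slope continuity at B: θ_0 = M_B·6.667/EI, so M_B = 2304/6.667 = 345.6 kN·m (hogging).

M_B = 345.6 kN·m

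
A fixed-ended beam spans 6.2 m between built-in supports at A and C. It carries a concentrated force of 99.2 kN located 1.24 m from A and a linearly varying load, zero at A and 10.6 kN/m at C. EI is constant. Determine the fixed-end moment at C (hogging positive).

M_C = 40.05 kN·m

Take the two fixed-end moments M_A, M_C as redundants; the released structure is the simple span AC.
End rotations of the released simple span under the applied load (×1/EI):
  at A: point load 99.2 at a = 1.24: Pab(L + b)/(6LEI) = 183/EI
  at C: point load 99.2 at a = 1.24: Pab(L + a)/(6LEI) = 122/EI
  at A: triangular load, peak 10.6: 7w₀L³/(360EI) = 49.12/EI
  at C: triangular load, peak 10.6: w₀L³/(45EI) = 56.14/EI
  θ_A0 = 232.2/EI,  θ_C0 = 178.2/EI
Flexibility coefficients: a unit moment at one end gives L/(3EI) there and L/(6EI) at the far end, so f₁₁ = f₂₂ = 2.067/EI and f₁₂ = f₂₁ = 1.033/EI.
Compatibility — zero rotation at each built-in end:
  2.067 M_A + 1.033 M_C = 232.2
  1.033 M_A + 2.067 M_C = 178.2
Solving the pair gives M_A = 92.31 kN·m and M_C = 40.05 kN·m (hogging).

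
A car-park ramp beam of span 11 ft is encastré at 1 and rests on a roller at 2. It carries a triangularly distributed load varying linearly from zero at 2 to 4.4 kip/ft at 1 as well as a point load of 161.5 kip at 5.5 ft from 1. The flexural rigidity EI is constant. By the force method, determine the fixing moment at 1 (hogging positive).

M_1 = 368.6 kip·ft

Remove the prop at 2; the released (primary) structure is a cantilever built in at 1.
Deflection at 2 on the released cantilever, summing each load's contribution:
  triangular load, peak 4.4 at the fixed end: w₀L⁴/(30EI) = 2147/EI
  point load 161.5 at a = 5.5: Pa²(3L − a)/(6EI) = 22391/EI
  δ_0 = 24539/EI
Flexibility coefficient — unit upward force at 2: δ_{22} = L³/(3EI) = 443.7/EI.
The prop prevents deflection at 2: R_2 = δ_0/δ_{22} = 24539/443.7 = 55.31 kip.
Moment equilibrium about 1: M_1 = Σ(load moments about 1) − R_2·L = 977 − 55.31×11 = 368.6 kip·ft.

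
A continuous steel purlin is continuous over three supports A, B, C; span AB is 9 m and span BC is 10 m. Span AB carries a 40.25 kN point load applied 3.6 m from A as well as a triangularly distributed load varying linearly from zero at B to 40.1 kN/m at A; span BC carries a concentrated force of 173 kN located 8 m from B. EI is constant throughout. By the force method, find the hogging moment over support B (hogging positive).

Release continuity at B by inserting a hinge; the redundant is the internal moment M_B. The primary structure is two simply-supported spans AB and BC.
End slopes at the hinge B, treating each span as simply supported:
  span AB: point load 40.25 at a = 3.6: Pab(L + a)/(6LEI) = 182.6/EI
  span AB: triangular load, peak 40.1: 7w₀L³/(360EI) = 568.4/EI
  span BC: point load 173 at a = 8: Pab(L + b)/(6LEI) = 553.6/EI
  relative rotation θ_0 = (751 + 553.6)/EI = 1305/EI
A unit hogging moment at B produces rotation L₁/(3EI) + L₂/(3EI) = 6.333/EI.
Slope continuity at B: θ_0 = M_B·6.333/EI, so M_B = 1305/6.333 = 206 kN·m (hogging).

M_B = 206 kN·m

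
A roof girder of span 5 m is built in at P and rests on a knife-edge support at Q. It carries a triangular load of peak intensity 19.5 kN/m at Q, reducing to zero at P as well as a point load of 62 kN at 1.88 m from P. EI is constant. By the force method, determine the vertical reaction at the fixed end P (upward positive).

R_P = 72.44 kN

Remove the prop at Q; the released (primary) structure is a cantilever built in at P.
Primary-structure tip deflection at Q by superposition:
  triangular load, peak 19.5 at the free end: 11w₀L⁴/(120EI) = 1117/EI
  point load 62 at a = 1.88: Pa²(3L − a)/(6EI) = 479.2/EI
  δ_0 = 1596/EI
Tip deflection under a unit load at Q: L³/(3EI) = 41.67/EI.
Compatibility at Q: δ_0 − R_Q·δ_{QQ} = 0, so R_Q = 1596/41.67 = 38.31 kN.
Vertical equilibrium: R_P = ΣP − R_Q = 110.8 − 38.31 = 72.44 kN.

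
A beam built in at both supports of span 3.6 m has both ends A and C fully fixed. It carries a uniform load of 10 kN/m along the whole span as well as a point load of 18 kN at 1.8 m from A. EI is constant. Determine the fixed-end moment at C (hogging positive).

Take the two fixed-end moments M_A, M_C as redundants; the released structure is the simple span AC.
Simple-span end rotations at A and C under the given loads:
  at A: UDL 10: wL³/(24EI) = 19.44/EI
  at C: UDL 10: wL³/(24EI) = 19.44/EI
  at A: point load 18 at a = 1.8: Pab(L + b)/(6LEI) = 14.58/EI
  at C: point load 18 at a = 1.8: Pab(L + a)/(6LEI) = 14.58/EI
  θ_A0 = 34.02/EI,  θ_C0 = 34.02/EI
Flexibility coefficients: a unit moment at one end gives L/(3EI) there and L/(6EI) at the far end, so f₁₁ = f₂₂ = 1.2/EI and f₁₂ = f₂₁ = 0.6/EI.
Compatibility — zero rotation at each built-in end:
  1.2 M_A + 0.6 M_C = 34.02
  0.6 M_A + 1.2 M_C = 34.02
Solving the pair gives M_A = 18.9 kN·m and M_C = 18.9 kN·m (hogging).

M_C = 18.9 kN·m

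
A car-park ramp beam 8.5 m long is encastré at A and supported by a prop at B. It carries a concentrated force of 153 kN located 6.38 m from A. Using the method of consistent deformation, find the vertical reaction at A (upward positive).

Release the roller at B. Primary structure: cantilever fixed at A.
Downward deflection at the released point B due to the loads:
  point load 153 at a = 6.38: Pa²(3L − a)/(6EI) = 19846/EI
Flexibility coefficient — unit upward force at B: δ_{BB} = L³/(3EI) = 204.7/EI.
The prop prevents deflection at B: R_B = δ_0/δ_{BB} = 19846/204.7 = 96.95 kN.
Vertical equilibrium: R_A = ΣP − R_B = 153 − 96.95 = 56.05 kN.

R_A = 56.05 kN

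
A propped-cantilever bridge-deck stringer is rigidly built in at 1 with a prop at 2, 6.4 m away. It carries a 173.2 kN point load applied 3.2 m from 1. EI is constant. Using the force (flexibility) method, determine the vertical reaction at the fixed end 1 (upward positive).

R_1 = 119.1 kN

Take the reaction at 2 as the redundant and release it; the primary structure is a cantilever fixed at 1.
Primary-structure tip deflection at 2 by superposition:
  point load 173.2 at a = 3.2: Pa²(3L − a)/(6EI) = 4730/EI
Tip deflection under a unit load at 2: L³/(3EI) = 87.38/EI.
The prop prevents deflection at 2: R_2 = δ_0/δ_{22} = 4730/87.38 = 54.12 kN.
Vertical equilibrium: R_1 = ΣP − R_2 = 173.2 − 54.12 = 119.1 kN.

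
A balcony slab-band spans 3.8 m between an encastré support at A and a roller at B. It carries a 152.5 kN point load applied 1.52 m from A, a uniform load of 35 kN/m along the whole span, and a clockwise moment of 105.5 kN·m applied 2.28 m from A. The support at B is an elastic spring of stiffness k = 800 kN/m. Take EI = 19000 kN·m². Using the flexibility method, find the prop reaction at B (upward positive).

Remove the prop at B; the released (primary) structure is a cantilever built in at A.
Free-end deflection of the primary structure under the applied loading (downward +):
  point load 152.5 at a = 1.52: Pa²(3L − a)/(6EI) = 580.2/EI
  UDL 35: wL⁴/(8EI) = 912.2/EI
  clockwise couple 105.5 at a = 2.28: M₀a(2L − a)/(2EI) = 639.8/EI
  δ_0 = 2132/EI
Tip deflection under a unit load at B: L³/(3EI) = 18.29/EI.
With EI = 19000 kN·m²: δ_0 = 0.11222 m and δ_{BB} = 0.000963 m/kN.
Compatibility — the spring shortens by R_B/k under the reaction it provides: δ_0 − R_B·δ_{BB} = R_B/k. With 1/k = 0.00125 m/kN, R_B = δ_0 / (δ_{BB} + 1/k) = 0.11222 / (0.000963 + 0.00125) = 50.72 kN.

R_B = 50.72 kN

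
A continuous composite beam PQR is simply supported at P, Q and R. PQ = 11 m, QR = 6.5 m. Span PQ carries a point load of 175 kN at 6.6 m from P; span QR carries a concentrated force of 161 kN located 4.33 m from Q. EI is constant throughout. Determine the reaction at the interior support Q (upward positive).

R_Q = 229.7 kN

Take M_Q as the redundant. Released structure: two simple spans PQ and QR with a hinge at Q.
End slopes at the hinge Q, treating each span as simply supported:
  span PQ: point load 175 at a = 6.6: Pab(L + a)/(6LEI) = 1355/EI
  span QR: point load 161 at a = 4.33: Pab(L + b)/(6LEI) = 336.3/EI
  relative rotation θ_0 = (1355 + 336.3)/EI = 1692/EI
A unit hogging moment at Q produces rotation L₁/(3EI) + L₂/(3EI) = 5.833/EI.
Compatibility: M_Q·(L₁+L₂)/(3EI) = θ_0, giving M_Q = 290 kN·m (hogging).
Span PQ, ΣM about P with M_Q applied at Q: R_Q^{PQ}·11 = 1155 + 290, so R_Q^{PQ} = 131.4 kN and R_P = 175 − 131.4 = 43.64 kN.
Span QR, ΣM about R: R_Q^{QR}·6.5 = 349.4 + 290, so R_Q^{QR} = 98.36 kN and R_R = 161 − 98.36 = 62.64 kN.
R_Q = 131.4 + 98.36 = 229.7 kN.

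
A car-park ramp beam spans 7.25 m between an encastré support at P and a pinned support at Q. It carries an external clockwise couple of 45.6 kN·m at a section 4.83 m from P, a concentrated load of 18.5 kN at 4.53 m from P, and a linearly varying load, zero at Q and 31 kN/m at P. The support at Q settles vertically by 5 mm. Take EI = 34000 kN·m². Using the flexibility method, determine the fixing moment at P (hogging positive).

Remove the prop at Q; the released (primary) structure is a cantilever built in at P.
Downward deflection at the released point Q due to the loads:
  clockwise couple 45.6 at a = 4.83: M₀a(2L − a)/(2EI) = 1065/EI
  point load 18.5 at a = 4.53: Pa²(3L − a)/(6EI) = 1090/EI
  triangular load, peak 31 at the fixed end: w₀L⁴/(30EI) = 2855/EI
  δ_0 = 5009/EI
Tip deflection under a unit load at Q: L³/(3EI) = 127/EI.
With EI = 34000 kN·m²: δ_0 = 0.14733 m and δ_{QQ} = 0.003736 m/kN.
Compatibility — the beam at Q must follow the support down by 0.005 m: δ_0 − R_Q·δ_{QQ} = 0.005, so R_Q = (0.14733 − 0.005)/0.003736 = 38.1 kN.
Moment equilibrium about P: M_P = Σ(load moments about P) − R_Q·L = 401 − 38.1×7.25 = 124.8 kN·m.

M_P = 124.8 kN·m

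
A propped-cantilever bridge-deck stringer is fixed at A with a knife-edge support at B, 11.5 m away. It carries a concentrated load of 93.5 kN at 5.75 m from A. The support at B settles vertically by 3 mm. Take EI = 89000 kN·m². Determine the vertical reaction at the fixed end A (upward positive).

R_A = 64.81 kN

Choose R_B as the redundant. The primary structure is the cantilever fixed at A.
Deflection at B on the released cantilever, summing each load's contribution:
  point load 93.5 at a = 5.75: Pa²(3L − a)/(6EI) = 14813/EI
Flexibility coefficient — unit upward force at B: δ_{BB} = L³/(3EI) = 507/EI.
With EI = 89000 kN·m²: δ_0 = 0.16643 m and δ_{BB} = 0.005696 m/kN.
Compatibility — the beam at B must follow the support down by 0.003 m: δ_0 − R_B·δ_{BB} = 0.003, so R_B = (0.16643 − 0.003)/0.005696 = 28.69 kN.
Vertical equilibrium: R_A = ΣP − R_B = 93.5 − 28.69 = 64.81 kN.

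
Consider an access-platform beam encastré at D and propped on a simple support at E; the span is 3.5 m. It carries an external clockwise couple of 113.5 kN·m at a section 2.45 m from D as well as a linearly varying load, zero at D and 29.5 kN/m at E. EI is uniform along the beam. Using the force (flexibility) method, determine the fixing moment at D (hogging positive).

M_D = -20.35 kN·m

Take the reaction at E as the redundant and release it; the primary structure is a cantilever fixed at D.
Free-end deflection of the primary structure under the applied loading (downward +):
  clockwise couple 113.5 at a = 2.45: M₀a(2L − a)/(2EI) = 632.6/EI
  triangular load, peak 29.5 at the free end: 11w₀L⁴/(120EI) = 405.8/EI
  δ_0 = 1038/EI
Tip deflection under a unit load at E: L³/(3EI) = 14.29/EI.
The prop prevents deflection at E: R_E = δ_0/δ_{EE} = 1038/14.29 = 72.66 kN.
Moment equilibrium about D: M_D = Σ(load moments about D) − R_E·L = 234 − 72.66×3.5 = -20.35 kN·m.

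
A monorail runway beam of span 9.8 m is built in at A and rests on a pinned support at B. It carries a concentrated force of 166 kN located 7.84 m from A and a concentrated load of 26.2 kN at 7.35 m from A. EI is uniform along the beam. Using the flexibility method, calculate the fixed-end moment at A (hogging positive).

M_A = 186.3 kN·m

Remove the prop at B; the released (primary) structure is a cantilever built in at A.
Free-end deflection of the primary structure under the applied loading (downward +):
  point load 166 at a = 7.84: Pa²(3L − a)/(6EI) = 36664/EI
  point load 26.2 at a = 7.35: Pa²(3L − a)/(6EI) = 5202/EI
  δ_0 = 41865/EI
Tip deflection under a unit load at B: L³/(3EI) = 313.7/EI.
Compatibility at B: δ_0 − R_B·δ_{BB} = 0, so R_B = 41865/313.7 = 133.4 kN.
Moment equilibrium about A: M_A = Σ(load moments about A) − R_B·L = 1494 − 133.4×9.8 = 186.3 kN·m.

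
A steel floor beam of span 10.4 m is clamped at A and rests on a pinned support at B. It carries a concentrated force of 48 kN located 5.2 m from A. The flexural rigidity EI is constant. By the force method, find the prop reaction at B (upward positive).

Release the roller at B. Primary structure: cantilever fixed at A.
Deflection at B on the released cantilever, summing each load's contribution:
  point load 48 at a = 5.2: Pa²(3L − a)/(6EI) = 5624/EI
Flexibility coefficient — unit upward force at B: δ_{BB} = L³/(3EI) = 375/EI.
The prop prevents deflection at B: R_B = δ_0/δ_{BB} = 5624/375 = 15 kN.

R_B = 15 kN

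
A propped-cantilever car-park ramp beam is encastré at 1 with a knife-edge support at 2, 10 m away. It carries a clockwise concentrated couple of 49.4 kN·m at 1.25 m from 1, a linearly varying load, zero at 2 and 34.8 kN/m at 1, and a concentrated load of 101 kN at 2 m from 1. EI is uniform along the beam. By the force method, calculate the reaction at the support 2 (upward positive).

Release the roller at 2. Primary structure: cantilever fixed at 1.
Downward deflection at the released point 2 due to the loads:
  clockwise couple 49.4 at a = 1.25: M₀a(2L − a)/(2EI) = 578.9/EI
  triangular load, peak 34.8 at the fixed end: w₀L⁴/(30EI) = 11600/EI
  point load 101 at a = 2: Pa²(3L − a)/(6EI) = 1885/EI
  δ_0 = 14064/EI
Tip deflection under a unit load at 2: L³/(3EI) = 333.3/EI.
Compatibility at 2: δ_0 − R_2·δ_{22} = 0, so R_2 = 14064/333.3 = 42.19 kN.

R_2 = 42.19 kN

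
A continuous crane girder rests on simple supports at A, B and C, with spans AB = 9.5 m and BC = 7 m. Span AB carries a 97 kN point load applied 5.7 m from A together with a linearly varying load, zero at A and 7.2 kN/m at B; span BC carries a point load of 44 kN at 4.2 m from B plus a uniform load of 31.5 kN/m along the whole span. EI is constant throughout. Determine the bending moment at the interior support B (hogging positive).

M_B = 230.6 kN·m

Release continuity at B by inserting a hinge; the redundant is the internal moment M_B. The primary structure is two simply-supported spans AB and BC.
End slopes at the hinge B, treating each span as simply supported:
  span AB: point load 97 at a = 5.7: Pab(L + a)/(6LEI) = 560.3/EI
  span AB: triangular load, peak 7.2: w₀L³/(45EI) = 137.2/EI
  span BC: point load 44 at a = 4.2: Pab(L + b)/(6LEI) = 120.7/EI
  span BC: UDL 31.5: wL³/(24EI) = 450.2/EI
  relative rotation θ_0 = (697.5 + 570.9)/EI = 1268/EI
A unit hogging moment at B produces rotation L₁/(3EI) + L₂/(3EI) = 5.5/EI.
Compatibility: M_B·(L₁+L₂)/(3EI) = θ_0, giving M_B = 230.6 kN·m (hogging).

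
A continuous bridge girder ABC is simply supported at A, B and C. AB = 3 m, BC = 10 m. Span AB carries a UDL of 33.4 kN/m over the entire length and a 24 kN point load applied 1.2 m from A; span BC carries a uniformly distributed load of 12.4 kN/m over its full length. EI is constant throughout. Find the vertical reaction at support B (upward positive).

R_B = 178.3 kN

Take M_B as the redundant. Released structure: two simple spans AB and BC with a hinge at B.
End slopes at the hinge B, treating each span as simply supported:
  span AB: UDL 33.4: wL³/(24EI) = 37.58/EI
  span AB: point load 24 at a = 1.2: Pab(L + a)/(6LEI) = 12.1/EI
  span BC: UDL 12.4: wL³/(24EI) = 516.7/EI
  relative rotation θ_0 = (49.67 + 516.7)/EI = 566.3/EI
A unit hogging moment at B produces rotation L₁/(3EI) + L₂/(3EI) = 4.333/EI.
Slope continuity at B: θ_0 = M_B·4.333/EI, so M_B = 566.3/4.333 = 130.7 kN·m (hogging).
Span AB, ΣM about A with M_B applied at B: R_B^{AB}·3 = 179.1 + 130.7, so R_B^{AB} = 103.3 kN and R_A = 124.2 − 103.3 = 20.94 kN.
Span BC, ΣM about C: R_B^{BC}·10 = 620 + 130.7, so R_B^{BC} = 75.07 kN and R_C = 124 − 75.07 = 48.93 kN.
R_B = 103.3 + 75.07 = 178.3 kN.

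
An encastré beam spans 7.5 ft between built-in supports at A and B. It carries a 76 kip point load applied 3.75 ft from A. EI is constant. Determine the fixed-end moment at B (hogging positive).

Release both end moments; the primary structure is a simply-supported span AB with redundants M_A and M_B.
End rotations of the released simple span under the applied load (×1/EI):
  at A: point load 76 at a = 3.75: Pab(L + b)/(6LEI) = 267.2/EI
  at B: point load 76 at a = 3.75: Pab(L + a)/(6LEI) = 267.2/EI
  θ_A0 = 267.2/EI,  θ_B0 = 267.2/EI
Flexibility coefficients: a unit moment at one end gives L/(3EI) there and L/(6EI) at the far end, so f₁₁ = f₂₂ = 2.5/EI and f₁₂ = f₂₁ = 1.25/EI.
Compatibility — zero rotation at each built-in end:
  2.5 M_A + 1.25 M_B = 267.2
  1.25 M_A + 2.5 M_B = 267.2
Solving the pair gives M_A = 71.25 kip·ft and M_B = 71.25 kip·ft (hogging).

M_B = 71.25 kip·ft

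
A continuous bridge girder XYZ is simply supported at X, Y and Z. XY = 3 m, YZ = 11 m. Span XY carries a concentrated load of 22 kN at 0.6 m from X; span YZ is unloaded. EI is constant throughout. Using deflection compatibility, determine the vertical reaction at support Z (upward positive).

R_Z = -0.1234 kN

Release continuity at Y by inserting a hinge; the redundant is the internal moment M_Y. The primary structure is two simply-supported spans XY and YZ.
End slopes at the hinge Y, treating each span as simply supported:
  span XY: point load 22 at a = 0.6: Pab(L + a)/(6LEI) = 6.336/EI
  relative rotation θ_0 = (6.336 + 0)/EI = 6.336/EI
A unit hogging moment at Y produces rotation L₁/(3EI) + L₂/(3EI) = 4.667/EI.
Compatibility: M_Y·(L₁+L₂)/(3EI) = θ_0, giving M_Y = 1.358 kN·m (hogging).
Span YZ, ΣM about Z: R_Y^{YZ}·11 = 0 + 1.358, so R_Y^{YZ} = 0.1234 kN and R_Z = 0 − 0.1234 = -0.1234 kN.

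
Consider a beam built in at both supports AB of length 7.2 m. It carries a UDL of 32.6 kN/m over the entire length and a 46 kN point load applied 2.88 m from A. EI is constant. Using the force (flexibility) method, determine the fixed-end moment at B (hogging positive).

Release both end moments; the primary structure is a simply-supported span AB with redundants M_A and M_B.
Simple-span end rotations at A and B under the given loads:
  at A: UDL 32.6: wL³/(24EI) = 507/EI
  at B: UDL 32.6: wL³/(24EI) = 507/EI
  at A: point load 46 at a = 2.88: Pab(L + b)/(6LEI) = 152.6/EI
  at B: point load 46 at a = 2.88: Pab(L + a)/(6LEI) = 133.5/EI
  θ_A0 = 659.6/EI,  θ_B0 = 640.5/EI
Flexibility coefficients: a unit moment at one end gives L/(3EI) there and L/(6EI) at the far end, so f₁₁ = f₂₂ = 2.4/EI and f₁₂ = f₂₁ = 1.2/EI.
Compatibility — zero rotation at each built-in end:
  2.4 M_A + 1.2 M_B = 659.6
  1.2 M_A + 2.4 M_B = 640.5
Solving the pair gives M_A = 188.5 kN·m and M_B = 172.6 kN·m (hogging).

M_B = 172.6 kN·m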